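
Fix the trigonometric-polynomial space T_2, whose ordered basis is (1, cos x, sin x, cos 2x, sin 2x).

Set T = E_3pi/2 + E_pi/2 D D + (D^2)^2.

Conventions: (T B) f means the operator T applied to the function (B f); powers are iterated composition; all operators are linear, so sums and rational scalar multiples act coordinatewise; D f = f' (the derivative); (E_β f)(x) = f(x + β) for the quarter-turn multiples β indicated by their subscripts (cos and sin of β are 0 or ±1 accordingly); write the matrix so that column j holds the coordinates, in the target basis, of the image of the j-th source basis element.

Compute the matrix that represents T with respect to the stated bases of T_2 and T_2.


image of 1: 1
image of cos x: cos x + 2sin x
image of sin x: -2cos x + sin x
image of cos 2x: 19cos 2x
image of sin 2x: 19sin 2x
each image's coordinates form column j of the matrix

the matrix is [[1, 0, 0, 0, 0]; [0, 1, -2, 0, 0]; [0, 2, 1, 0, 0]; [0, 0, 0, 19, 0]; [0, 0, 0, 0, 19]] (rows listed top to bottom)


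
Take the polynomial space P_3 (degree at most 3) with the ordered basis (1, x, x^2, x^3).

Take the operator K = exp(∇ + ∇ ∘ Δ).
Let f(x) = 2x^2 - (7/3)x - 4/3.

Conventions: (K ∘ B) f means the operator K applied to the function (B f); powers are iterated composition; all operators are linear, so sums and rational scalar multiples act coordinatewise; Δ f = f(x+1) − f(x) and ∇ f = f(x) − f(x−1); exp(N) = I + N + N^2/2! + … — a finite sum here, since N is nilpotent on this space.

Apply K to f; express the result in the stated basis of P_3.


order-1 term: 4x - 1/3
order-2 term: 2
the series for exp(∇ + ∇ ∘ Δ) f terminates at order 2
exp(∇ + ∇ ∘ Δ) f = 2x^2 + (5/3)x + 1/3

the result is g(x) = 2x^2 + (5/3)x + 1/3


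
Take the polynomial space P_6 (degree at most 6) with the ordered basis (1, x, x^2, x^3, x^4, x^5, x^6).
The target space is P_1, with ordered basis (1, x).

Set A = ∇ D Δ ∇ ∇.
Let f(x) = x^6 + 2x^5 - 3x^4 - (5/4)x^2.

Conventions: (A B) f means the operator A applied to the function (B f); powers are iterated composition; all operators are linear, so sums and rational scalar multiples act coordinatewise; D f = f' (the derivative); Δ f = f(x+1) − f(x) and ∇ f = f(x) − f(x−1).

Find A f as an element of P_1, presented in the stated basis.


the result is g(x) = 720x - 480

∇ f = 6x^5 - 5x^4 - 12x^3 + 23x^2 - (37/2)x + 21/4
∇ ∇ f = 30x^4 - 80x^3 + 54x^2 + 32x - 85/2
Δ ∇ ∇ f = 120x^3 - 60x^2 - 12x + 36
D (Δ ∇) ∇ f = 360x^2 - 120x - 12
∇ D (Δ ∇) ∇ f = 720x - 480


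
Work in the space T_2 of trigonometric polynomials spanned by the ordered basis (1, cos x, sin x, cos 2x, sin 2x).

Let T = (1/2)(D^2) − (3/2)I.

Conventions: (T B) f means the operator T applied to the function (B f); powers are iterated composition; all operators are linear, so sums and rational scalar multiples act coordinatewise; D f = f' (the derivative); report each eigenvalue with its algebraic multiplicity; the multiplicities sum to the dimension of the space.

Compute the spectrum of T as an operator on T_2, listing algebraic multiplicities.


λ = -7/2 (multiplicity 2), λ = -2 (multiplicity 2), λ = -3/2 (multiplicity 1)

image of 1: -3/2
image of cos x: -2cos x
image of sin x: -2sin x
image of cos 2x: -(7/2)cos 2x
image of sin 2x: -(7/2)sin 2x
the matrix is diagonal; its diagonal is (-3/2, -2, -2, -7/2, -7/2)
for a triangular matrix the eigenvalues are the diagonal entries, with algebraic multiplicity their repetition count


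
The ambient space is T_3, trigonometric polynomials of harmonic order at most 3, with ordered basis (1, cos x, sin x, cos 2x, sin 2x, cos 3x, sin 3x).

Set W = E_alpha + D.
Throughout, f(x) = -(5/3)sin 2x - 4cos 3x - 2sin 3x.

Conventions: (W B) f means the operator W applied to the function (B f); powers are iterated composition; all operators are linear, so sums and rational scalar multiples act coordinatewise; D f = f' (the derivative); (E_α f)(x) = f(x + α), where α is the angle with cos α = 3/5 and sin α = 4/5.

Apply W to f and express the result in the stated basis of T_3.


E_alpha f = -(8/5)cos 2x + (7/15)sin 2x + (76/25)cos 3x + (82/25)sin 3x
D f = -(10/3)cos 2x - 6cos 3x + 12sin 3x
(E_alpha + D) f = -(74/15)cos 2x + (7/15)sin 2x - (74/25)cos 3x + (382/25)sin 3x

the result is g(x) = -(74/15)cos 2x + (7/15)sin 2x - (74/25)cos 3x + (382/25)sin 3x


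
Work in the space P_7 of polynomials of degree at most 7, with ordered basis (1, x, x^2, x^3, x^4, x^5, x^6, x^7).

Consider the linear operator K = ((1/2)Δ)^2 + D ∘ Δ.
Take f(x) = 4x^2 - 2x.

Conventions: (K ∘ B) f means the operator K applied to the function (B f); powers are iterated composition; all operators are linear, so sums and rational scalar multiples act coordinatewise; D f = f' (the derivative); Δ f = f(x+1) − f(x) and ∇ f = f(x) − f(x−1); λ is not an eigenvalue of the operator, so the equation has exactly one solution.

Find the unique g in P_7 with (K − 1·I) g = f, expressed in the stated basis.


write g with unknown coordinates in the stated basis and equate coefficients in (K − 1·I) g = f
solving from the highest basis element down gives g = -4x^2 + 2x - 10
check: K g = -10
so K g − 1·g = 4x^2 - 2x = f ✓

the result is g(x) = -4x^2 + 2x - 10


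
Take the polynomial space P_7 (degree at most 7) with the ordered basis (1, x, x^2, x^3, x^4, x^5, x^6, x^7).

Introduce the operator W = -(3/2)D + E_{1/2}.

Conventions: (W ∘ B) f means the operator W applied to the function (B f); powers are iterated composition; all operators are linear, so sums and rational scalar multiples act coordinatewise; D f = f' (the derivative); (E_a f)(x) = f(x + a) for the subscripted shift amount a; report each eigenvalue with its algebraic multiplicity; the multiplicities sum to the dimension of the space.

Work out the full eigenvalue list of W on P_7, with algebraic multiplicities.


λ = 1 (multiplicity 8)

image of 1: 1
image of x: x - 1
image of x^2: x^2 - 2x + 1/4
image of x^3: x^3 - 3x^2 + (3/4)x + 1/8
image of x^4: x^4 - 4x^3 + (3/2)x^2 + (1/2)x + 1/16
image of x^5: x^5 - 5x^4 + (5/2)x^3 + (5/4)x^2 + (5/16)x + 1/32
image of x^6: x^6 - 6x^5 + (15/4)x^4 + (5/2)x^3 + (15/16)x^2 + (3/16)x + 1/64
image of x^7: x^7 - 7x^6 + (21/4)x^5 + (35/8)x^4 + (35/16)x^3 + (21/32)x^2 + (7/64)x + 1/128
the matrix is upper triangular; its diagonal is (1, 1, 1, 1, 1, 1, 1, 1)
for a triangular matrix the eigenvalues are the diagonal entries, with algebraic multiplicity their repetition count


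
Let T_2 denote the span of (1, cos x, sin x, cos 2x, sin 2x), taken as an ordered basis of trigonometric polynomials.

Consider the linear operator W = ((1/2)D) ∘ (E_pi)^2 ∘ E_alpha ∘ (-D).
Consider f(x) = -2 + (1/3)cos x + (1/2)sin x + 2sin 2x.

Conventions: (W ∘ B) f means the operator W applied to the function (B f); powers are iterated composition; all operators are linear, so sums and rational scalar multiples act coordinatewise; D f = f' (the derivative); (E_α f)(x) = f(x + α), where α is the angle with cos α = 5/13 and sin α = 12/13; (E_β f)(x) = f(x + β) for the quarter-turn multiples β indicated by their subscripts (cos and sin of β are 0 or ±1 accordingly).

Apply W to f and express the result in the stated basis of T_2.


D f = (1/2)cos x - (1/3)sin x + 4cos 2x
(-D) f = -(1/2)cos x + (1/3)sin x - 4cos 2x
E_alpha (-D) f = (3/26)cos x + (23/39)sin x + (476/169)cos 2x + (480/169)sin 2x
E_pi E_alpha (-D) f = -(3/26)cos x - (23/39)sin x + (476/169)cos 2x + (480/169)sin 2x
E_pi E_pi E_alpha (-D) f = (3/26)cos x + (23/39)sin x + (476/169)cos 2x + (480/169)sin 2x
D ((E_pi)^2 ∘ E_alpha) (-D) f = (23/39)cos x - (3/26)sin x + (960/169)cos 2x - (952/169)sin 2x
((1/2)D) ((E_pi)^2 ∘ E_alpha) (-D) f = (23/78)cos x - (3/52)sin x + (480/169)cos 2x - (476/169)sin 2x

the result is g(x) = (23/78)cos x - (3/52)sin x + (480/169)cos 2x - (476/169)sin 2x


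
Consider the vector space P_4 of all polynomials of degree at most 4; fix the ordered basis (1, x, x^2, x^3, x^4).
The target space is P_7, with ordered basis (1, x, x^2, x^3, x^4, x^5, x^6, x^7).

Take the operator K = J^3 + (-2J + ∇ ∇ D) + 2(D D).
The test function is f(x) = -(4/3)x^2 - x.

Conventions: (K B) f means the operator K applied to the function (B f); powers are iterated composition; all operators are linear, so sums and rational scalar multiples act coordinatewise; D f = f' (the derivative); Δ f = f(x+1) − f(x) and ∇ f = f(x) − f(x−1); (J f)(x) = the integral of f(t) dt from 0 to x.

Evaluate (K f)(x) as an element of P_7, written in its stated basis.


g(x) = -(1/45)x^5 - (1/24)x^4 + (8/9)x^3 + x^2 - 16/3

J f = -(4/9)x^3 - (1/2)x^2
J J f = -(1/9)x^4 - (1/6)x^3
J J J f = -(1/45)x^5 - (1/24)x^4
J f = -(4/9)x^3 - (1/2)x^2
(-2J) f = (8/9)x^3 + x^2
D f = -(8/3)x - 1
∇ D f = -8/3
∇ ∇ D f = 0
(-2J + ∇ ∇ D) f = (8/9)x^3 + x^2
D f = -(8/3)x - 1
D D f = -8/3
(2(D D)) f = -16/3
(J^3 + (-2J + ∇ ∇ D) + 2(D D)) f = -(1/45)x^5 - (1/24)x^4 + (8/9)x^3 + x^2 - 16/3


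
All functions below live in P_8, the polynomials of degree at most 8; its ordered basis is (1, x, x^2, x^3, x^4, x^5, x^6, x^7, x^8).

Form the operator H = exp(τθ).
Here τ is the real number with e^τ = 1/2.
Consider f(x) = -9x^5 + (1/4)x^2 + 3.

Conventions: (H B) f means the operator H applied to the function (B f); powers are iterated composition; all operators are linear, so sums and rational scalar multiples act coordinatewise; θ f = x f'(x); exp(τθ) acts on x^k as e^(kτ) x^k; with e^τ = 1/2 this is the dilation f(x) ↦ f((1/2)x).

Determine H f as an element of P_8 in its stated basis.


the result is g(x) = -(9/32)x^5 + (1/16)x^2 + 3

exp(τθ) x^k = e^(kτ) x^k; with e^τ = 1/2 this sends x^k to (1/2)^k x^k
x^2 ↦ 1/4 x^2
x^5 ↦ 1/32 x^5
applying this coordinatewise to f: exp(τθ) f = -(9/32)x^5 + (1/16)x^2 + 3


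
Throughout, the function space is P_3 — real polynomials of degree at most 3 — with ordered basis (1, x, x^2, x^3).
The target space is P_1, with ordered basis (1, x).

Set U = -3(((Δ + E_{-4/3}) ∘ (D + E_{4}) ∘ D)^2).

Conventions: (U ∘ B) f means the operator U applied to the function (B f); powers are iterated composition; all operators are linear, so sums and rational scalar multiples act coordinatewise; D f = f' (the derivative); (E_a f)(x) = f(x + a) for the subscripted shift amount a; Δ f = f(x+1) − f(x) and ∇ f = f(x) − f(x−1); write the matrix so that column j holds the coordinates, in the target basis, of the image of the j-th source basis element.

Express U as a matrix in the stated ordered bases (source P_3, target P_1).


the matrix is [[0, 0, -6, -168]; [0, 0, 0, -18]] (rows listed top to bottom)

image of 1: 0
image of x: 0
image of x^2: -6
image of x^3: -18x - 168
each image's coordinates form column j of the matrix


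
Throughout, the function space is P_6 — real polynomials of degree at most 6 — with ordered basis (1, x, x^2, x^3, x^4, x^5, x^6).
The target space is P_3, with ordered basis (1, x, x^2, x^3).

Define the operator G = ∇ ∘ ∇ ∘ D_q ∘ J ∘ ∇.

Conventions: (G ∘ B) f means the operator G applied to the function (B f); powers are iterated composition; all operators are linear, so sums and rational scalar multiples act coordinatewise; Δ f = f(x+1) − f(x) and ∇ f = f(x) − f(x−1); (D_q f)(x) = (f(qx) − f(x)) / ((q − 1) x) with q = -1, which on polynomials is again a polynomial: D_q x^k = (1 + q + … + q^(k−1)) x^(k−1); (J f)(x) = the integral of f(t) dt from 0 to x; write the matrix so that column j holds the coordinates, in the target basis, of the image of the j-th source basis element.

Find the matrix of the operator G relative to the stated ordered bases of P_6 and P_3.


the matrix is [[0, 0, 0, 2, -4, 62/3, -52]; [0, 0, 0, 0, 0, -24, 72]; [0, 0, 0, 0, 0, 12, -36]; [0, 0, 0, 0, 0, 0, 0]] (rows listed top to bottom)

image of 1: 0
image of x: 0
image of x^2: 0
image of x^3: 2
image of x^4: -4
image of x^5: 12x^2 - 24x + 62/3
image of x^6: -36x^2 + 72x - 52
each image's coordinates form column j of the matrix


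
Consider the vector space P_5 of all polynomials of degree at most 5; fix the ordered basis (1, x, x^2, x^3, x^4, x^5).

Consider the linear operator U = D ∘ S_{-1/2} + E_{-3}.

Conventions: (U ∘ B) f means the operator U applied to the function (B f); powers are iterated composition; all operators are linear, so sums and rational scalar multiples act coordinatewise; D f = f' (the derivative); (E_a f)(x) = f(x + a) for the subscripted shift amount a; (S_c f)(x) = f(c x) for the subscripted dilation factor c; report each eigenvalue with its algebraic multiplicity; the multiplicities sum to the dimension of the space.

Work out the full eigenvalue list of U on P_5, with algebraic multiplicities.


λ = 1 (multiplicity 6)

image of 1: 1
image of x: x - 7/2
image of x^2: x^2 - (11/2)x + 9
image of x^3: x^3 - (75/8)x^2 + 27x - 27
image of x^4: x^4 - (47/4)x^3 + 54x^2 - 108x + 81
image of x^5: x^5 - (485/32)x^4 + 90x^3 - 270x^2 + 405x - 243
the matrix is upper triangular; its diagonal is (1, 1, 1, 1, 1, 1)
for a triangular matrix the eigenvalues are the diagonal entries, with algebraic multiplicity their repetition count


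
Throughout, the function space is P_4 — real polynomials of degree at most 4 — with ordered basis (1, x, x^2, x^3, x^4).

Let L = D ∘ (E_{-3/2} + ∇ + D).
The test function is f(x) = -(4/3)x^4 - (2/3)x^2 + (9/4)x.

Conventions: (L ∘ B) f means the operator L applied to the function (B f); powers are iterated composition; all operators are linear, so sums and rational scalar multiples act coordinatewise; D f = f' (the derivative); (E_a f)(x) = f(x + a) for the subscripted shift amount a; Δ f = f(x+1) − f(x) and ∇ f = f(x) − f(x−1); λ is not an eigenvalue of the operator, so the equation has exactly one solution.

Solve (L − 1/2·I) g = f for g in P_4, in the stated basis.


write g with unknown coordinates in the stated basis and equate coefficients in (L − 1/2·I) g = f
solving from the highest basis element down gives g = (8/3)x^4 + (64/3)x^3 + (484/3)x^2 + (5093/6)x + 6389/3
check: L g = (32/3)x^3 + 80x^2 + (1280/3)x + 6389/6
so L g − 1/2·g = -(4/3)x^4 - (2/3)x^2 + (9/4)x = f ✓

the image equals g(x) = (8/3)x^4 + (64/3)x^3 + (484/3)x^2 + (5093/6)x + 6389/3


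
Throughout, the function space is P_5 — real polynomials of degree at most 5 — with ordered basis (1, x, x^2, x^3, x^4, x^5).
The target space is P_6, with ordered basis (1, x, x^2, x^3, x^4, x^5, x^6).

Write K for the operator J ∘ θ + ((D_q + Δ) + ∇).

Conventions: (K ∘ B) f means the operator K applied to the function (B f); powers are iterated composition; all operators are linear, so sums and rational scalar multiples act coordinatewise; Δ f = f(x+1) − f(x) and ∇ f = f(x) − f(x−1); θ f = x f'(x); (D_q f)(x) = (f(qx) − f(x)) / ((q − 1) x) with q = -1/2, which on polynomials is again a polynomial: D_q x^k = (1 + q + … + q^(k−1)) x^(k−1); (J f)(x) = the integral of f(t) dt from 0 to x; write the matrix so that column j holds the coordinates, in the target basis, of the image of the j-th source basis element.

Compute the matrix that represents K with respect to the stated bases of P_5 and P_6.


image of 1: 0
image of x: (1/2)x^2 + 3
image of x^2: (2/3)x^3 + (9/2)x
image of x^3: (3/4)x^4 + (27/4)x^2 + 2
image of x^4: (4/5)x^5 + (69/8)x^3 + 8x
image of x^5: (5/6)x^6 + (171/16)x^4 + 20x^2 + 2
each image's coordinates form column j of the matrix

the matrix is [[0, 3, 0, 2, 0, 2]; [0, 0, 9/2, 0, 8, 0]; [0, 1/2, 0, 27/4, 0, 20]; [0, 0, 2/3, 0, 69/8, 0]; [0, 0, 0, 3/4, 0, 171/16]; [0, 0, 0, 0, 4/5, 0]; [0, 0, 0, 0, 0, 5/6]] (rows listed top to bottom)


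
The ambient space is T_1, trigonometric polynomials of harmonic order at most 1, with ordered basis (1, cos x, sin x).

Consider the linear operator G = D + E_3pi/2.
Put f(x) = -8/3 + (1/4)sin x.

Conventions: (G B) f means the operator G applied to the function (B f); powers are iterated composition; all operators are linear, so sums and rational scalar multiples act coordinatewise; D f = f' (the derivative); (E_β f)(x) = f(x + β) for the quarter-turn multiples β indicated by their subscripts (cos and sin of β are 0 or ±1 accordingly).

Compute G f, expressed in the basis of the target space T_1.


D f = (1/4)cos x
E_3pi/2 f = -8/3 - (1/4)cos x
(D + E_3pi/2) f = -8/3

g(x) = -8/3


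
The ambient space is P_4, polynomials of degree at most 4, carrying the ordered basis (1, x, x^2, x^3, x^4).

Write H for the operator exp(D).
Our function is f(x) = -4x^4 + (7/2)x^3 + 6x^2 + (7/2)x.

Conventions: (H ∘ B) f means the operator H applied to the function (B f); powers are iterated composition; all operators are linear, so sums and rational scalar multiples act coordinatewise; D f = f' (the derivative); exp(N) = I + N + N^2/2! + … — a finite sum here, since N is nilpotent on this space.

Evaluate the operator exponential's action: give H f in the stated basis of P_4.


the image equals g(x) = -4x^4 - (25/2)x^3 - (15/2)x^2 + 10x + 9

order-1 term: -16x^3 + (21/2)x^2 + 12x + 7/2
order-2 term: -24x^2 + (21/2)x + 6
order-3 term: -16x + 7/2
order-4 term: -4
the series for exp(D) f terminates at order 4
exp(D) f = -4x^4 - (25/2)x^3 - (15/2)x^2 + 10x + 9


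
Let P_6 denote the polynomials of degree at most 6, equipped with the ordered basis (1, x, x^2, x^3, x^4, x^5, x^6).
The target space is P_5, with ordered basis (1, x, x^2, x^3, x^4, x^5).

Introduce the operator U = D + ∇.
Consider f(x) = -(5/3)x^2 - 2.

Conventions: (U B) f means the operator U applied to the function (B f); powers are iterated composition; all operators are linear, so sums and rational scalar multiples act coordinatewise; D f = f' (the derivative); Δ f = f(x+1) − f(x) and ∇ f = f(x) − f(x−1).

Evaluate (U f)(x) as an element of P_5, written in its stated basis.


D f = -(10/3)x
∇ f = -(10/3)x + 5/3
(D + ∇) f = -(20/3)x + 5/3

g(x) = -(20/3)x + 5/3


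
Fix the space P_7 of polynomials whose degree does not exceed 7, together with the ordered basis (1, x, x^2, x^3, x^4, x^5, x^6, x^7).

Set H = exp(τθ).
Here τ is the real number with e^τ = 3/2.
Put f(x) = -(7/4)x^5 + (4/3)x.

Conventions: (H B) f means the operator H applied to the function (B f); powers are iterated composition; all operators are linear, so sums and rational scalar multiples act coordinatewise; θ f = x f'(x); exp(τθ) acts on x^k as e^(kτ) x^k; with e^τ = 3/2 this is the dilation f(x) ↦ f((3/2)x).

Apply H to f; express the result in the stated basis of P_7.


the result is g(x) = -(1701/128)x^5 + 2x

exp(τθ) x^k = e^(kτ) x^k; with e^τ = 3/2 this sends x^k to (3/2)^k x^k
x ↦ 3/2 x
x^5 ↦ 243/32 x^5
applying this coordinatewise to f: exp(τθ) f = -(1701/128)x^5 + 2x


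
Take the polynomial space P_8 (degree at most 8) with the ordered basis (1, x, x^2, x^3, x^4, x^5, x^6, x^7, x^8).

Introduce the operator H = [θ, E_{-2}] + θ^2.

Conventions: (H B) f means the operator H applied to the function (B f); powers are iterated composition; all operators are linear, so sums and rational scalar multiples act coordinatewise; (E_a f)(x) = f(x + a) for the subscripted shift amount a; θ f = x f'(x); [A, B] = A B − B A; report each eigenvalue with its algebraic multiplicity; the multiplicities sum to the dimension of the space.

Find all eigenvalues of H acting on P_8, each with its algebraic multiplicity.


image of 1: 0
image of x: x + 2
image of x^2: 4x^2 + 4x - 8
image of x^3: 9x^3 + 6x^2 - 24x + 24
image of x^4: 16x^4 + 8x^3 - 48x^2 + 96x - 64
image of x^5: 25x^5 + 10x^4 - 80x^3 + 240x^2 - 320x + 160
image of x^6: 36x^6 + 12x^5 - 120x^4 + 480x^3 - 960x^2 + 960x - 384
image of x^7: 49x^7 + 14x^6 - 168x^5 + 840x^4 - 2240x^3 + 3360x^2 - 2688x + 896
image of x^8: 64x^8 + 16x^7 - 224x^6 + 1344x^5 - 4480x^4 + 8960x^3 - 10752x^2 + 7168x - 2048
the matrix is upper triangular; its diagonal is (0, 1, 4, 9, 16, 25, 36, 49, 64)
for a triangular matrix the eigenvalues are the diagonal entries, with algebraic multiplicity their repetition count

λ = 0 (multiplicity 1), λ = 1 (multiplicity 1), λ = 4 (multiplicity 1), λ = 9 (multiplicity 1), λ = 16 (multiplicity 1), λ = 25 (multiplicity 1), λ = 36 (multiplicity 1), λ = 49 (multiplicity 1), λ = 64 (multiplicity 1)


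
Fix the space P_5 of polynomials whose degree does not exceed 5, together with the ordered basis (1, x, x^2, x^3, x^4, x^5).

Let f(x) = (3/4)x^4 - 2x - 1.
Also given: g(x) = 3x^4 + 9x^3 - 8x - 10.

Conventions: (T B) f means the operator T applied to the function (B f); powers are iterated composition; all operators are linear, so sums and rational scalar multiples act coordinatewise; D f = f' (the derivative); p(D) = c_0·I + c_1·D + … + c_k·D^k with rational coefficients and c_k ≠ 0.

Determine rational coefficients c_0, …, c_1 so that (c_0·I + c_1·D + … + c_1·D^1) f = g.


D^0 f = (3/4)x^4 - 2x - 1
D^1 f = 3x^3 - 2
matching coefficients of g against c_0 f + c_1 Df + … from the top degree down determines the c_i
solution: c_0 = 4, c_1 = 3

c_0 = 4, c_1 = 3


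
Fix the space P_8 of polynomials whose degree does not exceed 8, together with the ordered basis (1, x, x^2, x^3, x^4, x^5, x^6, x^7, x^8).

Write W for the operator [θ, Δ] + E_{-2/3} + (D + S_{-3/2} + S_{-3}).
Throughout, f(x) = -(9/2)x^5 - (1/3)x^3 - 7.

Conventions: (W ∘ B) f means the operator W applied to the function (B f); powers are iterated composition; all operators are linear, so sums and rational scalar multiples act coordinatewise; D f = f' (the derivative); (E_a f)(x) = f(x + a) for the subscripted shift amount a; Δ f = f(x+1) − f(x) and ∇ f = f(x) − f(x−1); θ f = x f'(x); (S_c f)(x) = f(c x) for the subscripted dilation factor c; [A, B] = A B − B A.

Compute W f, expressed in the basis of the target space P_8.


Δ f = -(45/2)x^4 - 45x^3 - 46x^2 - (47/2)x - 29/6
θ Δ f = -90x^4 - 135x^3 - 92x^2 - (47/2)x
θ f = -(45/2)x^5 - x^3
Δ θ f = -(225/2)x^4 - 225x^3 - 228x^2 - (231/2)x - 47/2
[θ, Δ] f = (45/2)x^4 + 90x^3 + 136x^2 + 92x + 47/2
E_{-2/3} f = -(9/2)x^5 + 15x^4 - (61/3)x^3 + 14x^2 - (44/9)x - 511/81
D f = -(45/2)x^4 - x^2
S_{-3/2} f = (2187/64)x^5 + (9/8)x^3 - 7
S_{-3} f = (2187/2)x^5 + 9x^3 - 7
(D + S_{-3/2} + S_{-3}) f = (72171/64)x^5 - (45/2)x^4 + (81/8)x^3 - x^2 - 14
([θ, Δ] + E_{-2/3} + (D + S_{-3/2} + S_{-3})) f = (71883/64)x^5 + 15x^4 + (1915/24)x^3 + 149x^2 + (784/9)x + 517/162

g(x) = (71883/64)x^5 + 15x^4 + (1915/24)x^3 + 149x^2 + (784/9)x + 517/162


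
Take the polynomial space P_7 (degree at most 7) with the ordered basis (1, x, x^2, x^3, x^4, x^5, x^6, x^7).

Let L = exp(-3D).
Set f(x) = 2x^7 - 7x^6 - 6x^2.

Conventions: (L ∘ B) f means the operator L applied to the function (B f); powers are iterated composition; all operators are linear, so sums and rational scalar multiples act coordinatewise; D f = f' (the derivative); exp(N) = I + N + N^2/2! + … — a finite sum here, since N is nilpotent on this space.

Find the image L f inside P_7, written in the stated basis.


g(x) = 2x^7 - 49x^6 + 504x^5 - 2835x^4 + 9450x^3 - 18717x^2 + 20448x - 9531

order-1 term: -42x^6 + 126x^5 + 36x
order-2 term: 378x^5 - 945x^4 - 54
order-3 term: -1890x^4 + 3780x^3
order-4 term: 5670x^3 - 8505x^2
order-5 term: -10206x^2 + 10206x
order-6 term: 10206x - 5103
order-7 term: -4374
the series for exp(-3D) f terminates at order 7
exp(-3D) f = 2x^7 - 49x^6 + 504x^5 - 2835x^4 + 9450x^3 - 18717x^2 + 20448x - 9531


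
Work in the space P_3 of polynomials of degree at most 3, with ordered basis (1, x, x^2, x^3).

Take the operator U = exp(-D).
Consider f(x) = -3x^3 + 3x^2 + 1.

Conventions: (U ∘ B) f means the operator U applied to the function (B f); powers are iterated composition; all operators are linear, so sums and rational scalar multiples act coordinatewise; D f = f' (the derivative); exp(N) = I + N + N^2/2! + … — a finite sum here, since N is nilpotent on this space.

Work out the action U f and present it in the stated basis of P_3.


g(x) = -3x^3 + 12x^2 - 15x + 7

order-1 term: 9x^2 - 6x
order-2 term: -9x + 3
order-3 term: 3
the series for exp(-D) f terminates at order 3
exp(-D) f = -3x^3 + 12x^2 - 15x + 7


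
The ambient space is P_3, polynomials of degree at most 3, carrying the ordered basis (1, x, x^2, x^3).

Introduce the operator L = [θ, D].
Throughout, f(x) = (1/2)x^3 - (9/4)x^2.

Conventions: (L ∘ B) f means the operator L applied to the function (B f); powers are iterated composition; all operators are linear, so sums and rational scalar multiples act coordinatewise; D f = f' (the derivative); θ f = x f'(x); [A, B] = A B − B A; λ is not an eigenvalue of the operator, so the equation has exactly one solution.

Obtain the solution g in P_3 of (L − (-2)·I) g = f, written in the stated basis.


the image equals g(x) = (1/4)x^3 - (3/4)x^2 - (3/4)x - 3/8

write g with unknown coordinates in the stated basis and equate coefficients in (L − (-2)·I) g = f
solving from the highest basis element down gives g = (1/4)x^3 - (3/4)x^2 - (3/4)x - 3/8
check: L g = -(3/4)x^2 + (3/2)x + 3/4
so L g − (-2)·g = (1/2)x^3 - (9/4)x^2 = f ✓


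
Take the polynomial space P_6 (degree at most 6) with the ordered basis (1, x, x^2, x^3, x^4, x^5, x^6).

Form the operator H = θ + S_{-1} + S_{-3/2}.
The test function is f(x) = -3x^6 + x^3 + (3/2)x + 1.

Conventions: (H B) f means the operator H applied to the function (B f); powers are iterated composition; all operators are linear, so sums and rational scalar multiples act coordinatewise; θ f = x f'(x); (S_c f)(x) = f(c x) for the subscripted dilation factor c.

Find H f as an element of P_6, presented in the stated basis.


g(x) = -(3531/64)x^6 - (11/8)x^3 - (9/4)x + 2

θ f = -18x^6 + 3x^3 + (3/2)x
S_{-1} f = -3x^6 - x^3 - (3/2)x + 1
S_{-3/2} f = -(2187/64)x^6 - (27/8)x^3 - (9/4)x + 1
(θ + S_{-1} + S_{-3/2}) f = -(3531/64)x^6 - (11/8)x^3 - (9/4)x + 2


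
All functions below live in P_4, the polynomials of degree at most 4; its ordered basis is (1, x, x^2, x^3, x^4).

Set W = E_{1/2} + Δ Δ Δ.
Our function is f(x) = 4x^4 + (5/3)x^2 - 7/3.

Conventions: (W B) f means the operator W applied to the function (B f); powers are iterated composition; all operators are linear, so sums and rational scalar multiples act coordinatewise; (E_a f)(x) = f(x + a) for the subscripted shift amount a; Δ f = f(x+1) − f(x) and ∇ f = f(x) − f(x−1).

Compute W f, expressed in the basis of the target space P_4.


the image equals g(x) = 4x^4 + 8x^3 + (23/3)x^2 + (299/3)x + 427/3

E_{1/2} f = 4x^4 + 8x^3 + (23/3)x^2 + (11/3)x - 5/3
Δ f = 16x^3 + 24x^2 + (58/3)x + 17/3
Δ Δ f = 48x^2 + 96x + 178/3
Δ Δ Δ f = 96x + 144
(E_{1/2} + Δ Δ Δ) f = 4x^4 + 8x^3 + (23/3)x^2 + (299/3)x + 427/3


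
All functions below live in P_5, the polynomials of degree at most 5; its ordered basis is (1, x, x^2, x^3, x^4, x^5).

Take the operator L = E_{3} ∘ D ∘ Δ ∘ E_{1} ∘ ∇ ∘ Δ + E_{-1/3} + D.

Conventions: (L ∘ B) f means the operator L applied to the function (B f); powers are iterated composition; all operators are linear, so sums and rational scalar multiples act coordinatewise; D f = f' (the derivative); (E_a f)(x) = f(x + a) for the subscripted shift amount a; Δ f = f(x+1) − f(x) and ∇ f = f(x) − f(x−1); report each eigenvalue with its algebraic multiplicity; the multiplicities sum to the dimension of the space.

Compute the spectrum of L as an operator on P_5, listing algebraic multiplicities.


image of 1: 1
image of x: x + 2/3
image of x^2: x^2 + (4/3)x + 1/9
image of x^3: x^3 + 2x^2 + (1/3)x - 1/27
image of x^4: x^4 + (8/3)x^3 + (2/3)x^2 - (4/27)x + 1945/81
image of x^5: x^5 + (10/3)x^4 + (10/9)x^3 - (10/27)x^2 + (9725/81)x + 131219/243
the matrix is upper triangular; its diagonal is (1, 1, 1, 1, 1, 1)
for a triangular matrix the eigenvalues are the diagonal entries, with algebraic multiplicity their repetition count

λ = 1 (multiplicity 6)


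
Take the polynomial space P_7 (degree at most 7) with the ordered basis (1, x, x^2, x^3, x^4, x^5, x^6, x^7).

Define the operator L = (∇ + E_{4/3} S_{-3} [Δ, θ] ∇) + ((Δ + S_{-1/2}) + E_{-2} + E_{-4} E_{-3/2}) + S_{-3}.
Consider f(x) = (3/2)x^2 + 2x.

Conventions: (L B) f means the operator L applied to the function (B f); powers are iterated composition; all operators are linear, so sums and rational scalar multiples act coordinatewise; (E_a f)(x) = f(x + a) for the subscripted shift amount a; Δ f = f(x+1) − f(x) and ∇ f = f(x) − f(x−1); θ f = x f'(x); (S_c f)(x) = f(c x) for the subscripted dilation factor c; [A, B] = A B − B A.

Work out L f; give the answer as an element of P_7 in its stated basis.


∇ f = 3x + 1/2
∇ f = 3x + 1/2
θ ∇ f = 3x
Δ θ ∇ f = 3
Δ ∇ f = 3
θ Δ ∇ f = 0
[Δ, θ] ∇ f = 3
S_{-3} [Δ, θ] ∇ f = 3
E_{4/3} S_{-3} [Δ, θ] ∇ f = 3
(∇ + E_{4/3} S_{-3} [Δ, θ] ∇) f = 3x + 7/2
Δ f = 3x + 7/2
S_{-1/2} f = (3/8)x^2 - x
(Δ + S_{-1/2}) f = (3/8)x^2 + 2x + 7/2
E_{-2} f = (3/2)x^2 - 4x + 2
E_{-3/2} f = (3/2)x^2 - (5/2)x + 3/8
E_{-4} E_{-3/2} f = (3/2)x^2 - (29/2)x + 275/8
((Δ + S_{-1/2}) + E_{-2} + E_{-4} E_{-3/2}) f = (27/8)x^2 - (33/2)x + 319/8
S_{-3} f = (27/2)x^2 - 6x
((∇ + E_{4/3} S_{-3} [Δ, θ] ∇) + ((Δ + S_{-1/2}) + E_{-2} + E_{-4} E_{-3/2}) + S_{-3}) f = (135/8)x^2 - (39/2)x + 347/8

the result is g(x) = (135/8)x^2 - (39/2)x + 347/8


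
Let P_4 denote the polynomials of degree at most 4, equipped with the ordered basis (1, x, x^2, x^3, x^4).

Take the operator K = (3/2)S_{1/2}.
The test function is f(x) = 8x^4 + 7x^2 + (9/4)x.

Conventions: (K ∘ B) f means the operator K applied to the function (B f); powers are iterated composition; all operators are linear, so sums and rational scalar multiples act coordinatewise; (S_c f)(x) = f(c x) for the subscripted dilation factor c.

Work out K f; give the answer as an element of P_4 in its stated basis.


the image equals g(x) = (3/4)x^4 + (21/8)x^2 + (27/16)x

S_{1/2} f = (1/2)x^4 + (7/4)x^2 + (9/8)x
((3/2)S_{1/2}) f = (3/4)x^4 + (21/8)x^2 + (27/16)x


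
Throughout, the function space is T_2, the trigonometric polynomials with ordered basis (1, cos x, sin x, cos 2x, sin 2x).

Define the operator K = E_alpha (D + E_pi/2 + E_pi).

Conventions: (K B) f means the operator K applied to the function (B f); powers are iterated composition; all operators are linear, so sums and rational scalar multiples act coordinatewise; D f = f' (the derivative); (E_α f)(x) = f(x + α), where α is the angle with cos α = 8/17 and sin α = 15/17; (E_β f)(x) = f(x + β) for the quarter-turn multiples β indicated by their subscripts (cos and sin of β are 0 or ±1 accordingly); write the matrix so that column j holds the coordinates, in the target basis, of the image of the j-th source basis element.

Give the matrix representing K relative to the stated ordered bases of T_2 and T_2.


the matrix is [[2, 0, 0, 0, 0]; [0, -38/17, 1/17, 0, 0]; [0, -1/17, -38/17, 0, 0]; [0, 0, 0, -480/289, -322/289]; [0, 0, 0, 322/289, -480/289]] (rows listed top to bottom)

image of 1: 2
image of cos x: -(38/17)cos x - (1/17)sin x
image of sin x: (1/17)cos x - (38/17)sin x
image of cos 2x: -(480/289)cos 2x + (322/289)sin 2x
image of sin 2x: -(322/289)cos 2x - (480/289)sin 2x
each image's coordinates form column j of the matrix


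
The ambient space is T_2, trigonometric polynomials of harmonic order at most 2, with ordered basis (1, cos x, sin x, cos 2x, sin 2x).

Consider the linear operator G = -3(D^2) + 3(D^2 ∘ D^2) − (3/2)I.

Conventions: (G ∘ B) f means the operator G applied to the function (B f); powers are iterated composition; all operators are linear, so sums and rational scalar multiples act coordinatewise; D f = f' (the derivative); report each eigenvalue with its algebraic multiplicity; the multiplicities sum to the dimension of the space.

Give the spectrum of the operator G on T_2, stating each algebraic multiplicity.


image of 1: -3/2
image of cos x: (9/2)cos x
image of sin x: (9/2)sin x
image of cos 2x: (117/2)cos 2x
image of sin 2x: (117/2)sin 2x
the matrix is diagonal; its diagonal is (-3/2, 9/2, 9/2, 117/2, 117/2)
for a triangular matrix the eigenvalues are the diagonal entries, with algebraic multiplicity their repetition count

λ = -3/2 (multiplicity 1), λ = 9/2 (multiplicity 2), λ = 117/2 (multiplicity 2)


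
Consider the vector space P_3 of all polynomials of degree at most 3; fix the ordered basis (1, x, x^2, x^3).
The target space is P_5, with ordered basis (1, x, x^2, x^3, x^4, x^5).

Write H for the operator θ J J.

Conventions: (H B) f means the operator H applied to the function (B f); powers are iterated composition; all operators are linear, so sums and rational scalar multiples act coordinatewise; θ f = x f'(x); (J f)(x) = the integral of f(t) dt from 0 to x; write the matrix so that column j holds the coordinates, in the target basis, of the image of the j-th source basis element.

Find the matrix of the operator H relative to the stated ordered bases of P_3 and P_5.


image of 1: x^2
image of x: (1/2)x^3
image of x^2: (1/3)x^4
image of x^3: (1/4)x^5
each image's coordinates form column j of the matrix

the matrix is [[0, 0, 0, 0]; [0, 0, 0, 0]; [1, 0, 0, 0]; [0, 1/2, 0, 0]; [0, 0, 1/3, 0]; [0, 0, 0, 1/4]] (rows listed top to bottom)


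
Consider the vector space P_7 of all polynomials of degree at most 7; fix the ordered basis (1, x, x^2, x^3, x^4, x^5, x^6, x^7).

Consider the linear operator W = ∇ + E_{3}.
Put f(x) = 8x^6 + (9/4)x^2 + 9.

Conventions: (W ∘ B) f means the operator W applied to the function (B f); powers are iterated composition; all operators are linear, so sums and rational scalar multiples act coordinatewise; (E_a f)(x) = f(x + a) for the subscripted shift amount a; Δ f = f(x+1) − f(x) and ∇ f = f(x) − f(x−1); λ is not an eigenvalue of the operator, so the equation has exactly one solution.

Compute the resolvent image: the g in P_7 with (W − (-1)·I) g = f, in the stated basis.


write g with unknown coordinates in the stated basis and equate coefficients in (W − (-1)·I) g = f
solving from the highest basis element down gives g = 4x^6 - 48x^5 + 240x^4 - 1120x^3 + (42249/8)x^2 - (28905/2)x + 18265
check: W g = 4x^6 + 48x^5 - 240x^4 + 1120x^3 - (42231/8)x^2 + (28905/2)x - 18256
so W g − (-1)·g = 8x^6 + (9/4)x^2 + 9 = f ✓

g(x) = 4x^6 - 48x^5 + 240x^4 - 1120x^3 + (42249/8)x^2 - (28905/2)x + 18265


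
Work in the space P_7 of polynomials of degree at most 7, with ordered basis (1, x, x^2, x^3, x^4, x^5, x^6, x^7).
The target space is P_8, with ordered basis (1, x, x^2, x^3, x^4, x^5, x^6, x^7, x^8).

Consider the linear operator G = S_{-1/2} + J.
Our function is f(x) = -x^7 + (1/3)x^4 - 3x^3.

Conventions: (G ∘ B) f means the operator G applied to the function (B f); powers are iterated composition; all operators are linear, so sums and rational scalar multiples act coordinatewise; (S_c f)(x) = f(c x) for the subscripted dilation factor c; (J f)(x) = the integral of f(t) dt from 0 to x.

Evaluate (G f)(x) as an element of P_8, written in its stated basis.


the image equals g(x) = -(1/8)x^8 + (1/128)x^7 + (1/15)x^5 - (35/48)x^4 + (3/8)x^3

S_{-1/2} f = (1/128)x^7 + (1/48)x^4 + (3/8)x^3
J f = -(1/8)x^8 + (1/15)x^5 - (3/4)x^4
(S_{-1/2} + J) f = -(1/8)x^8 + (1/128)x^7 + (1/15)x^5 - (35/48)x^4 + (3/8)x^3


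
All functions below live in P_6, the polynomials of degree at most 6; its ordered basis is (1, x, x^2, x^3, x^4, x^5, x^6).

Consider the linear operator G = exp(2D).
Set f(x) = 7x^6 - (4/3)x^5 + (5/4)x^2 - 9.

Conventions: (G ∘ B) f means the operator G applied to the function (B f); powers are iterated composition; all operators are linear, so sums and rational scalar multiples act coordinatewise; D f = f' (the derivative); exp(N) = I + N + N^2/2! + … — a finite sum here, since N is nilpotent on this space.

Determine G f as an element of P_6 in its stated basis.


order-1 term: 84x^5 - (40/3)x^4 + 5x
order-2 term: 420x^4 - (160/3)x^3 + 5
order-3 term: 1120x^3 - (320/3)x^2
order-4 term: 1680x^2 - (320/3)x
order-5 term: 1344x - 128/3
order-6 term: 448
the series for exp(2D) f terminates at order 6
exp(2D) f = 7x^6 + (248/3)x^5 + (1220/3)x^4 + (3200/3)x^3 + (18895/12)x^2 + (3727/3)x + 1204/3

g(x) = 7x^6 + (248/3)x^5 + (1220/3)x^4 + (3200/3)x^3 + (18895/12)x^2 + (3727/3)x + 1204/3


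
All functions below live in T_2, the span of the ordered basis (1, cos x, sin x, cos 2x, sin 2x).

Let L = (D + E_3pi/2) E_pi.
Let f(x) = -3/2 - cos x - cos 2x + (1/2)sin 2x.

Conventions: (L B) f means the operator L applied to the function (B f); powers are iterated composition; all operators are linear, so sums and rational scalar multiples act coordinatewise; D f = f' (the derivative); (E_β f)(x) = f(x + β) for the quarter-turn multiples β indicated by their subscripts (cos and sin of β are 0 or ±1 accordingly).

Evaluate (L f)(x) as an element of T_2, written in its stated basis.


E_pi f = -3/2 + cos x - cos 2x + (1/2)sin 2x
D E_pi f = -sin x + cos 2x + 2sin 2x
E_3pi/2 E_pi f = -3/2 + sin x + cos 2x - (1/2)sin 2x
(D + E_3pi/2) E_pi f = -3/2 + 2cos 2x + (3/2)sin 2x

the result is g(x) = -3/2 + 2cos 2x + (3/2)sin 2x


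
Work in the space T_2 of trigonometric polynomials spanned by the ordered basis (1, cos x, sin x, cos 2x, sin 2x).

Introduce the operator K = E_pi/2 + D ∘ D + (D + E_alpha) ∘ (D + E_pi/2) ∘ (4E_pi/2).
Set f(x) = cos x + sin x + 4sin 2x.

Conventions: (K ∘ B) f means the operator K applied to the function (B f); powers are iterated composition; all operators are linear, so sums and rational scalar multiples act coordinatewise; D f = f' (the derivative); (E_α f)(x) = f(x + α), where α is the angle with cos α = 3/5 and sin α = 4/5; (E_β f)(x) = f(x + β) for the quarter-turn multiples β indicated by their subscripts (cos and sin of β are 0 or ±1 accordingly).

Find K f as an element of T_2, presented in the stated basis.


E_pi/2 f = cos x - sin x - 4sin 2x
D f = cos x - sin x + 8cos 2x
D D f = -cos x - sin x - 16sin 2x
E_pi/2 f = cos x - sin x - 4sin 2x
(4E_pi/2) f = 4cos x - 4sin x - 16sin 2x
D (4E_pi/2) f = -4cos x - 4sin x - 32cos 2x
E_pi/2 (4E_pi/2) f = -4cos x - 4sin x + 16sin 2x
(D + E_pi/2) (4E_pi/2) f = -8cos x - 8sin x - 32cos 2x + 16sin 2x
D (D + E_pi/2) (4E_pi/2) f = -8cos x + 8sin x + 32cos 2x + 64sin 2x
E_alpha (D + E_pi/2) (4E_pi/2) f = -(56/5)cos x + (8/5)sin x + (608/25)cos 2x + (656/25)sin 2x
(D + E_alpha) (D + E_pi/2) (4E_pi/2) f = -(96/5)cos x + (48/5)sin x + (1408/25)cos 2x + (2256/25)sin 2x
(E_pi/2 + D ∘ D + (D + E_alpha) ∘ (D + E_pi/2) ∘ (4E_pi/2)) f = -(96/5)cos x + (38/5)sin x + (1408/25)cos 2x + (1756/25)sin 2x

the result is g(x) = -(96/5)cos x + (38/5)sin x + (1408/25)cos 2x + (1756/25)sin 2x


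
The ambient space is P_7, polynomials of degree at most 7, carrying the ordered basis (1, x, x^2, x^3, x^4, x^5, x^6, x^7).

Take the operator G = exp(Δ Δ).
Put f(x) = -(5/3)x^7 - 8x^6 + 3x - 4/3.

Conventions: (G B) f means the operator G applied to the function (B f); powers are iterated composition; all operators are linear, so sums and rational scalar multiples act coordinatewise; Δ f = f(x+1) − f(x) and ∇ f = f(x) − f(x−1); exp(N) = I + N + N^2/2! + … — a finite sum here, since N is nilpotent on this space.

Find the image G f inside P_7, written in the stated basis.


the image equals g(x) = -(5/3)x^7 - 8x^6 - 70x^5 - 590x^4 - (7430/3)x^3 - 8370x^2 - (55261/3)x - 57322/3

order-1 term: -70x^5 - 590x^4 - (5330/3)x^3 - 2730x^2 - (6490/3)x - 706
order-2 term: -700x^3 - 5640x^2 - 14860x - 13240
order-3 term: -1400x - 5160
the series for exp(Δ Δ) f terminates at order 3
exp(Δ Δ) f = -(5/3)x^7 - 8x^6 - 70x^5 - 590x^4 - (7430/3)x^3 - 8370x^2 - (55261/3)x - 57322/3


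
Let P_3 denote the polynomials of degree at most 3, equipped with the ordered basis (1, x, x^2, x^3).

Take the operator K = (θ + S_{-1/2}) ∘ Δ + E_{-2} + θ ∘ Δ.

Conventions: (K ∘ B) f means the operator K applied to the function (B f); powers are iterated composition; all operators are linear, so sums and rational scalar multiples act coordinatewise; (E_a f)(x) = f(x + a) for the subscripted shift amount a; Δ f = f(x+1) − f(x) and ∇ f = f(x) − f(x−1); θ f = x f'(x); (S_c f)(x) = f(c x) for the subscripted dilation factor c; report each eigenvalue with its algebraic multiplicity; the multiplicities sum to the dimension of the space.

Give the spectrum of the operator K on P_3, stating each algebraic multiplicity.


image of 1: 1
image of x: x - 1
image of x^2: x^2 - x + 5
image of x^3: x^3 + (27/4)x^2 + (33/2)x - 7
the matrix is upper triangular; its diagonal is (1, 1, 1, 1)
for a triangular matrix the eigenvalues are the diagonal entries, with algebraic multiplicity their repetition count

λ = 1 (multiplicity 4)
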